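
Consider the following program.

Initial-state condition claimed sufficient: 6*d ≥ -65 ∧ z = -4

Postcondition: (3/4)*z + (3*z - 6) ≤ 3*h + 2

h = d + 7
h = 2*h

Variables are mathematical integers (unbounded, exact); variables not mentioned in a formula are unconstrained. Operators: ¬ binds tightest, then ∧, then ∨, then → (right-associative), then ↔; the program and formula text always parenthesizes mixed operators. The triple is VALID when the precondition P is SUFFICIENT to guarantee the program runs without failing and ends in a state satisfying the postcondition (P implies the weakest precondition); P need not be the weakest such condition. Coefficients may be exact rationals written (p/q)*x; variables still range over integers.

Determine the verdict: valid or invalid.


Working backward. After the program, the postcondition (3/4)*z + (3*z - 6) ≤ 3*h + 2 must hold; in canonical form it is (15/4)*z ≤ 3*h + 8.
Before h := 2*h: (15/4)*z ≤ 6*h + 8
Before h := d + 7: (15/4)*z ≤ 6*d + 50
The weakest precondition is (15/4)*z ≤ 6*d + 50.
Check whether 6*d ≥ -65 ∧ z = -4 implies it.
Every state satisfying the precondition satisfies the weakest precondition: the implication holds.
Answer: valid


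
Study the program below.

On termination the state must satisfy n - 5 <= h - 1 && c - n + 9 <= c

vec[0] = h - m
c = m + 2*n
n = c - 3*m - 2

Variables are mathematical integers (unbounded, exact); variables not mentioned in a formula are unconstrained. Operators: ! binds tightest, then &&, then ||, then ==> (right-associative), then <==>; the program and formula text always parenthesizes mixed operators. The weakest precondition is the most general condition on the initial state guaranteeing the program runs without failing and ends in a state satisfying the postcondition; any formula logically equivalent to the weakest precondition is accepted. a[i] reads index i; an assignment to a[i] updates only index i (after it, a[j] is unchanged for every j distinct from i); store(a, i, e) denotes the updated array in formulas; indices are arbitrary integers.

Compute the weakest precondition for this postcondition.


Working backward. After the program, the postcondition n - 5 <= h - 1 && c - n + 9 <= c must hold; in canonical form it is n <= h + 4 && n >= 9.
Before n := c - 3*m - 2: c <= h + 3*m + 6 && c >= 3*m + 11
Before c := m + 2*n: 2*n <= h + 2*m + 6 && 2*n >= 2*m + 11
Before vec[0] := h - m: 2*n <= h + 2*m + 6 && 2*n >= 2*m + 11
Answer: WP = 2*n <= h + 2*m + 6 && 2*n >= 2*m + 11


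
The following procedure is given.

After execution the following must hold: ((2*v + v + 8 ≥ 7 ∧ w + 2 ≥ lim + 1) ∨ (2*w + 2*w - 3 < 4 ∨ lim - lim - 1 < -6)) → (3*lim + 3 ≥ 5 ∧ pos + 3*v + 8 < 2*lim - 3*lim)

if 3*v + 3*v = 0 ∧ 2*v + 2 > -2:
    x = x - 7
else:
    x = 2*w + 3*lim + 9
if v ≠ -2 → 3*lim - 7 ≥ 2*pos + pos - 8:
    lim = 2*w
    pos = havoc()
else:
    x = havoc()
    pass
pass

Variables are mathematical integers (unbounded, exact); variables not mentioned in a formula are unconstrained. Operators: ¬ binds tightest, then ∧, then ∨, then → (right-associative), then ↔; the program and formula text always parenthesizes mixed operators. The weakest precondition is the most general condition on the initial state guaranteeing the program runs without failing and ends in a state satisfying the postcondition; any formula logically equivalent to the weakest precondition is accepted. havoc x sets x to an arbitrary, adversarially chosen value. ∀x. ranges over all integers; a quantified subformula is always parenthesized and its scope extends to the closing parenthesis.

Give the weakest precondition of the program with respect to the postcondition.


Working backward. After the program, the postcondition ((2*v + v + 8 ≥ 7 ∧ w + 2 ≥ lim + 1) ∨ (2*w + 2*w - 3 < 4 ∨ lim - lim - 1 < -6)) → (3*lim + 3 ≥ 5 ∧ pos + 3*v + 8 < 2*lim - 3*lim) must hold; in canonical form it is ((3*v ≥ -1 ∧ w ≥ lim - 1) ∨ 4*w < 7) → (3*lim ≥ 2 ∧ lim + pos + 3*v < -8).
Before skip: ((3*v ≥ -1 ∧ w ≥ lim - 1) ∨ 4*w < 7) → (3*lim ≥ 2 ∧ lim + pos + 3*v < -8)
Then branch requires ∀pos_1. (((3*v ≥ -1 ∧ w ≤ 1) ∨ 4*w < 7) → (6*w ≥ 2 ∧ pos_1 + 3*v + 2*w < -8)); else branch requires ((3*v ≥ -1 ∧ w ≥ lim - 1) ∨ 4*w < 7) → (3*lim ≥ 2 ∧ lim + pos + 3*v < -8).
Before the if: ((v ≠ -2 → 3*lim ≥ 3*pos - 1) → (∀pos_1. (((3*v ≥ -1 ∧ w ≤ 1) ∨ 4*w < 7) → (6*w ≥ 2 ∧ pos_1 + 3*v + 2*w < -8)))) ∧ ((¬(v ≠ -2 → 3*lim ≥ 3*pos - 1)) → (((3*v ≥ -1 ∧ w ≥ lim - 1) ∨ 4*w < 7) → (3*lim ≥ 2 ∧ lim + pos + 3*v < -8)))
Then branch requires ((v ≠ -2 → 3*lim ≥ 3*pos - 1) → (∀pos_1. (((3*v ≥ -1 ∧ w ≤ 1) ∨ 4*w < 7) → (6*w ≥ 2 ∧ pos_1 + 3*v + 2*w < -8)))) ∧ ((¬(v ≠ -2 → 3*lim ≥ 3*pos - 1)) → (((3*v ≥ -1 ∧ w ≥ lim - 1) ∨ 4*w < 7) → (3*lim ≥ 2 ∧ lim + pos + 3*v < -8))); else branch requires ((v ≠ -2 → 3*lim ≥ 3*pos - 1) → (∀pos_1. (((3*v ≥ -1 ∧ w ≤ 1) ∨ 4*w < 7) → (6*w ≥ 2 ∧ pos_1 + 3*v + 2*w < -8)))) ∧ ((¬(v ≠ -2 → 3*lim ≥ 3*pos - 1)) → (((3*v ≥ -1 ∧ w ≥ lim - 1) ∨ 4*w < 7) → (3*lim ≥ 2 ∧ lim + pos + 3*v < -8))).
Before the if: ((6*v = 0 ∧ 2*v > -4) → (((v ≠ -2 → 3*lim ≥ 3*pos - 1) → (∀pos_1. (((3*v ≥ -1 ∧ w ≤ 1) ∨ 4*w < 7) → (6*w ≥ 2 ∧ pos_1 + 3*v + 2*w < -8)))) ∧ ((¬(v ≠ -2 → 3*lim ≥ 3*pos - 1)) → (((3*v ≥ -1 ∧ w ≥ lim - 1) ∨ 4*w < 7) → (3*lim ≥ 2 ∧ lim + pos + 3*v < -8))))) ∧ ((¬(6*v = 0 ∧ 2*v > -4)) → (((v ≠ -2 → 3*lim ≥ 3*pos - 1) → (∀pos_1. (((3*v ≥ -1 ∧ w ≤ 1) ∨ 4*w < 7) → (6*w ≥ 2 ∧ pos_1 + 3*v + 2*w < -8)))) ∧ ((¬(v ≠ -2 → 3*lim ≥ 3*pos - 1)) → (((3*v ≥ -1 ∧ w ≥ lim - 1) ∨ 4*w < 7) → (3*lim ≥ 2 ∧ lim + pos + 3*v < -8)))))
Answer: WP = ((6*v = 0 ∧ 2*v > -4) → (((v ≠ -2 → 3*lim ≥ 3*pos - 1) → (∀pos_1. (((3*v ≥ -1 ∧ w ≤ 1) ∨ 4*w < 7) → (6*w ≥ 2 ∧ pos_1 + 3*v + 2*w < -8)))) ∧ ((¬(v ≠ -2 → 3*lim ≥ 3*pos - 1)) → (((3*v ≥ -1 ∧ w ≥ lim - 1) ∨ 4*w < 7) → (3*lim ≥ 2 ∧ lim + pos + 3*v < -8))))) ∧ ((¬(6*v = 0 ∧ 2*v > -4)) → (((v ≠ -2 → 3*lim ≥ 3*pos - 1) → (∀pos_1. (((3*v ≥ -1 ∧ w ≤ 1) ∨ 4*w < 7) → (6*w ≥ 2 ∧ pos_1 + 3*v + 2*w < -8)))) ∧ ((¬(v ≠ -2 → 3*lim ≥ 3*pos - 1)) → (((3*v ≥ -1 ∧ w ≥ lim - 1) ∨ 4*w < 7) → (3*lim ≥ 2 ∧ lim + pos + 3*v < -8)))))


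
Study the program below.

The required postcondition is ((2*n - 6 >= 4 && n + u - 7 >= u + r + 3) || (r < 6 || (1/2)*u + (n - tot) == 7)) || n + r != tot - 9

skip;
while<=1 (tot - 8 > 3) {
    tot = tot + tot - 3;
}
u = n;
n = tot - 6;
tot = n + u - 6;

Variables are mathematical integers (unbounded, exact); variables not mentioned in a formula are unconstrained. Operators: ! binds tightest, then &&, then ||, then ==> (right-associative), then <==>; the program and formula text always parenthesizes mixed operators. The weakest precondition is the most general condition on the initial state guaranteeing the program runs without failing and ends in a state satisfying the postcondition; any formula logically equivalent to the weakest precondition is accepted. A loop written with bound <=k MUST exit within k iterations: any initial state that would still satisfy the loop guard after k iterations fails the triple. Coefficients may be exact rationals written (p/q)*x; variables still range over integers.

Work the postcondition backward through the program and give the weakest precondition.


Working backward. After the program, the postcondition ((2*n - 6 >= 4 && n + u - 7 >= u + r + 3) || (r < 6 || (1/2)*u + (n - tot) == 7)) || n + r != tot - 9 must hold; in canonical form it is (2*n >= 10 && n >= r + 10) || r < 6 || n + (1/2)*u == tot + 7 || n + r != tot - 9.
Before tot := n + u - 6: (2*n >= 10 && n >= r + 10) || r < 6 || (1/2)*u == -1 || r != u - 15
Before n := tot - 6: (2*tot >= 22 && tot >= r + 16) || r < 6 || (1/2)*u == -1 || r != u - 15
Before u := n: (2*tot >= 22 && tot >= r + 16) || r < 6 || (1/2)*n == -1 || r != n - 15
Before the loop (bound <=1), unroll the exhaustion recursion (WP_0 = exit-now case; WP_j = one more guarded iteration, up to j = 1):
  WP_0: (!(tot > 11)) && ((2*tot >= 22 && tot >= r + 16) || r < 6 || (1/2)*n == -1 || r != n - 15)
  WP_1: (tot > 11 ==> ((!(2*tot > 14)) && ((4*tot >= 28 && 2*tot >= r + 19) || r < 6 || (1/2)*n == -1 || r != n - 15))) && ((!(tot > 11)) ==> ((2*tot >= 22 && tot >= r + 16) || r < 6 || (1/2)*n == -1 || r != n - 15))
So before the loop: (tot > 11 ==> ((!(2*tot > 14)) && ((4*tot >= 28 && 2*tot >= r + 19) || r < 6 || (1/2)*n == -1 || r != n - 15))) && ((!(tot > 11)) ==> ((2*tot >= 22 && tot >= r + 16) || r < 6 || (1/2)*n == -1 || r != n - 15))
Before skip: (tot > 11 ==> ((!(2*tot > 14)) && ((4*tot >= 28 && 2*tot >= r + 19) || r < 6 || (1/2)*n == -1 || r != n - 15))) && ((!(tot > 11)) ==> ((2*tot >= 22 && tot >= r + 16) || r < 6 || (1/2)*n == -1 || r != n - 15))
Answer: WP = (tot > 11 ==> ((!(2*tot > 14)) && ((4*tot >= 28 && 2*tot >= r + 19) || r < 6 || (1/2)*n == -1 || r != n - 15))) && ((!(tot > 11)) ==> ((2*tot >= 22 && tot >= r + 16) || r < 6 || (1/2)*n == -1 || r != n - 15))


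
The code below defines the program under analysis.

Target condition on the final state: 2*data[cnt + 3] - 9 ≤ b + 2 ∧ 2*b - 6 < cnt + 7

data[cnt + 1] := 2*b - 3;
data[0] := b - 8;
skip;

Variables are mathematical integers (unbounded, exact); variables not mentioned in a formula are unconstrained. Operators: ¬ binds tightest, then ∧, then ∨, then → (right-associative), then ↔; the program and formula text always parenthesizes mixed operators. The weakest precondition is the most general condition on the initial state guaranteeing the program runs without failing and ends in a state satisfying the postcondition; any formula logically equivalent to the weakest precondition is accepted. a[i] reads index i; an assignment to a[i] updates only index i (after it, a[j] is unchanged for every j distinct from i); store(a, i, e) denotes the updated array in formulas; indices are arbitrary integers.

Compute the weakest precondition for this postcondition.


Working backward. After the program, the postcondition 2*data[cnt + 3] - 9 ≤ b + 2 ∧ 2*b - 6 < cnt + 7 must hold; in canonical form it is 2*data[cnt + 3] ≤ b + 11 ∧ 2*b < cnt + 13.
Before skip: 2*data[cnt + 3] ≤ b + 11 ∧ 2*b < cnt + 13
Before data[0] := b - 8: 2*store(data, 0, b - 8)[cnt + 3] ≤ b + 11 ∧ 2*b < cnt + 13
Before data[cnt + 1] := 2*b - 3: 2*store(store(data, cnt + 1, 2*b - 3), 0, b - 8)[cnt + 3] ≤ b + 11 ∧ 2*b < cnt + 13
Answer: WP = 2*store(store(data, cnt + 1, 2*b - 3), 0, b - 8)[cnt + 3] ≤ b + 11 ∧ 2*b < cnt + 13


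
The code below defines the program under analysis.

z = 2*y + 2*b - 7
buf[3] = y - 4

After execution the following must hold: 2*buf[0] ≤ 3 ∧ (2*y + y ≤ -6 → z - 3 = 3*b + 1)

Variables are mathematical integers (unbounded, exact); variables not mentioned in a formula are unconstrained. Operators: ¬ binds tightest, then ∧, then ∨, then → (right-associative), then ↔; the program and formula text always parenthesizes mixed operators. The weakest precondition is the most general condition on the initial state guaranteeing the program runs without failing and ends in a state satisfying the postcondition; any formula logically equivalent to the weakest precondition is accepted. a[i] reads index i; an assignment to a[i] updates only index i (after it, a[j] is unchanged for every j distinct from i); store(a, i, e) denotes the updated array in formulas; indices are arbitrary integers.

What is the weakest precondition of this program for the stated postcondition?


Working backward. After the program, the postcondition 2*buf[0] ≤ 3 ∧ (2*y + y ≤ -6 → z - 3 = 3*b + 1) must hold; in canonical form it is 2*buf[0] ≤ 3 ∧ (3*y ≤ -6 → z = 3*b + 4).
Before buf[3] := y - 4: 2*buf[0] ≤ 3 ∧ (3*y ≤ -6 → z = 3*b + 4)
Before z := 2*y + 2*b - 7: 2*buf[0] ≤ 3 ∧ (3*y ≤ -6 → 2*y = b + 11)
Answer: WP = 2*buf[0] ≤ 3 ∧ (3*y ≤ -6 → 2*y = b + 11)


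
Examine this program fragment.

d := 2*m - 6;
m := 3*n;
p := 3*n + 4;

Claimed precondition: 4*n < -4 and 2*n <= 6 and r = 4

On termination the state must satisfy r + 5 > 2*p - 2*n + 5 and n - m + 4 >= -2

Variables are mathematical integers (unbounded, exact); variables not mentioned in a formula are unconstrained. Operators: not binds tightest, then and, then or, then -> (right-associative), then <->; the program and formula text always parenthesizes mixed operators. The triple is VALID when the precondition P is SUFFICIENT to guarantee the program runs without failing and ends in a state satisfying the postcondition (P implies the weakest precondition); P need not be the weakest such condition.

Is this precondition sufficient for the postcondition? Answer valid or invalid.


Working backward. After the program, the postcondition r + 5 > 2*p - 2*n + 5 and n - m + 4 >= -2 must hold; in canonical form it is 2*n + r > 2*p and n >= m - 6.
Before p := 3*n + 4: r > 4*n + 8 and n >= m - 6
Before m := 3*n: r > 4*n + 8 and 2*n <= 6
Before d := 2*m - 6: r > 4*n + 8 and 2*n <= 6
The weakest precondition is r > 4*n + 8 and 2*n <= 6.
Check whether 4*n < -4 and 2*n <= 6 and r = 4 implies it.
Every state satisfying the precondition satisfies the weakest precondition: the implication holds.
Answer: valid


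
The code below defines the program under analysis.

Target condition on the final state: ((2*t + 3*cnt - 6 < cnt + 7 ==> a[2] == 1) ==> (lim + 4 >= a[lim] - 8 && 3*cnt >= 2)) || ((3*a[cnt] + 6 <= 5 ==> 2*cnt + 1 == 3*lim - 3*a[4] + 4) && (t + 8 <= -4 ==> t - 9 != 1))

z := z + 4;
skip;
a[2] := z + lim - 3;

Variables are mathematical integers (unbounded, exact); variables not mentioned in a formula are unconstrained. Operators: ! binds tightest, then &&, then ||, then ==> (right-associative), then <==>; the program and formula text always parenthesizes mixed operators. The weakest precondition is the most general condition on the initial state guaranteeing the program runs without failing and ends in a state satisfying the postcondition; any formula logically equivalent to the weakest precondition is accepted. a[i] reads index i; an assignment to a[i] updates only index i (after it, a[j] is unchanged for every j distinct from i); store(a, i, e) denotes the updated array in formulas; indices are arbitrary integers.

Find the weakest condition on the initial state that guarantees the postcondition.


Working backward. After the program, the postcondition ((2*t + 3*cnt - 6 < cnt + 7 ==> a[2] == 1) ==> (lim + 4 >= a[lim] - 8 && 3*cnt >= 2)) || ((3*a[cnt] + 6 <= 5 ==> 2*cnt + 1 == 3*lim - 3*a[4] + 4) && (t + 8 <= -4 ==> t - 9 != 1)) must hold; in canonical form it is ((2*cnt + 2*t < 13 ==> a[2] == 1) ==> (lim >= a[lim] - 12 && 3*cnt >= 2)) || ((3*a[cnt] <= -1 ==> 3*a[4] + 2*cnt == 3*lim + 3) && (t <= -12 ==> t != 10)).
Before a[2] := z + lim - 3: ((2*cnt + 2*t < 13 ==> lim + z == 4) ==> (lim >= store(a, 2, lim + z - 3)[lim] - 12 && 3*cnt >= 2)) || ((3*store(a, 2, lim + z - 3)[cnt] <= -1 ==> 3*a[4] + 2*cnt == 3*lim + 3) && (t <= -12 ==> t != 10))
Before skip: ((2*cnt + 2*t < 13 ==> lim + z == 4) ==> (lim >= store(a, 2, lim + z - 3)[lim] - 12 && 3*cnt >= 2)) || ((3*store(a, 2, lim + z - 3)[cnt] <= -1 ==> 3*a[4] + 2*cnt == 3*lim + 3) && (t <= -12 ==> t != 10))
Before z := z + 4: ((2*cnt + 2*t < 13 ==> lim + z == 0) ==> (lim >= store(a, 2, lim + z + 1)[lim] - 12 && 3*cnt >= 2)) || ((3*store(a, 2, lim + z + 1)[cnt] <= -1 ==> 3*a[4] + 2*cnt == 3*lim + 3) && (t <= -12 ==> t != 10))
Answer: WP = ((2*cnt + 2*t < 13 ==> lim + z == 0) ==> (lim >= store(a, 2, lim + z + 1)[lim] - 12 && 3*cnt >= 2)) || ((3*store(a, 2, lim + z + 1)[cnt] <= -1 ==> 3*a[4] + 2*cnt == 3*lim + 3) && (t <= -12 ==> t != 10))


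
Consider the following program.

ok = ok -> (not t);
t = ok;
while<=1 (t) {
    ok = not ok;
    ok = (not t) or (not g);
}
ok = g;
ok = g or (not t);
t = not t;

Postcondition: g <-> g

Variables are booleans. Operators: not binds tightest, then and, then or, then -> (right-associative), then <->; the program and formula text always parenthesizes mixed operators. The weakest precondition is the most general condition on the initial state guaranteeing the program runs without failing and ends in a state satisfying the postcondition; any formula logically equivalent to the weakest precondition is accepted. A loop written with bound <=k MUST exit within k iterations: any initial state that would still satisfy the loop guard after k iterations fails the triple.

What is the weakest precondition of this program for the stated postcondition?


Working backward. After the program, the postcondition g <-> g must hold; in canonical form it is true.
Before t := not t: true
Before ok := g or (not t): true
Before ok := g: true
Before the loop (bound <=1), unroll the exhaustion recursion (WP_0 = exit-now case; WP_j = one more guarded iteration, up to j = 1):
  WP_0: not t
  WP_1: t -> (not t)
So before the loop: t -> (not t)
Before t := ok: ok -> (not ok)
Before ok := ok -> (not t): (ok -> (not t)) -> (not (ok -> (not t)))
Answer: WP = (ok -> (not t)) -> (not (ok -> (not t)))


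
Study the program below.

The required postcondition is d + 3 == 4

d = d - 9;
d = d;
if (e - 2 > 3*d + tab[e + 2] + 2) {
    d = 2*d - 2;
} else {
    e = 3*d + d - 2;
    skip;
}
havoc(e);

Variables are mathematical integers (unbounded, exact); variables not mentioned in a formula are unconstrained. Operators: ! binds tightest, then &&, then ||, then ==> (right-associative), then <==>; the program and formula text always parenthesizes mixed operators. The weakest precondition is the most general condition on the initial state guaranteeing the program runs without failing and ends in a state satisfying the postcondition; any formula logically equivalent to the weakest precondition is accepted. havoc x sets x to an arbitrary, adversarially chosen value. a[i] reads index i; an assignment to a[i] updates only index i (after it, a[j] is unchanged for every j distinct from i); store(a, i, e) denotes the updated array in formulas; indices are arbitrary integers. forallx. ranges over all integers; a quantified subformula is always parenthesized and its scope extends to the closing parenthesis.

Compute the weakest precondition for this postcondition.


Working backward. After the program, the postcondition d + 3 == 4 must hold; in canonical form it is d == 1.
Before havoc e: d == 1
Then branch requires 2*d == 3; else branch requires d == 1.
Before the if: (e > tab[e + 2] + 3*d + 4 ==> 2*d == 3) && ((!(e > tab[e + 2] + 3*d + 4)) ==> d == 1)
Before d := d: (e > tab[e + 2] + 3*d + 4 ==> 2*d == 3) && ((!(e > tab[e + 2] + 3*d + 4)) ==> d == 1)
Before d := d - 9: (e > tab[e + 2] + 3*d - 23 ==> 2*d == 21) && ((!(e > tab[e + 2] + 3*d - 23)) ==> d == 10)
Answer: WP = (e > tab[e + 2] + 3*d - 23 ==> 2*d == 21) && ((!(e > tab[e + 2] + 3*d - 23)) ==> d == 10)


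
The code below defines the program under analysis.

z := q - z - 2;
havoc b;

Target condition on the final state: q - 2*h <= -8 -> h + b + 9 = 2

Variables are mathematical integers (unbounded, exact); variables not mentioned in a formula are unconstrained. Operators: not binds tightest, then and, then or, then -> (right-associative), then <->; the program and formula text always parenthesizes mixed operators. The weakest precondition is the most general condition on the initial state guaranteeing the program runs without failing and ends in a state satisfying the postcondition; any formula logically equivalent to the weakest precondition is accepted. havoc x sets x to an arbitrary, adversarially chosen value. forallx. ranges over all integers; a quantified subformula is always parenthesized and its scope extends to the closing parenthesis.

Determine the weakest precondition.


Working backward. After the program, the postcondition q - 2*h <= -8 -> h + b + 9 = 2 must hold; in canonical form it is q <= 2*h - 8 -> b + h = -7.
Before havoc b: forall b_1. (q <= 2*h - 8 -> b_1 + h = -7)
Before z := q - z - 2: forall b_1. (q <= 2*h - 8 -> b_1 + h = -7)
Answer: WP = forall b_1. (q <= 2*h - 8 -> b_1 + h = -7)


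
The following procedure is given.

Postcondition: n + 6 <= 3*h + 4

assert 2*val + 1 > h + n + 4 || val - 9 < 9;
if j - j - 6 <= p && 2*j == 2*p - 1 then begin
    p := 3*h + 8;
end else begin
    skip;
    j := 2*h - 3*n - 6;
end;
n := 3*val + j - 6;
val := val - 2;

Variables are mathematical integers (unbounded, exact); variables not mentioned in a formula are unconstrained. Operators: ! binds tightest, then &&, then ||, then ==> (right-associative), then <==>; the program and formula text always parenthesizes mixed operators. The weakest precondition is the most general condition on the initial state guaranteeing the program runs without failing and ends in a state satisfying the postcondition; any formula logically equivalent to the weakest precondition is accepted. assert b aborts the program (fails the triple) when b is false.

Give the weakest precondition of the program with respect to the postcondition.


Working backward. After the program, the postcondition n + 6 <= 3*h + 4 must hold; in canonical form it is n <= 3*h - 2.
Before val := val - 2: n <= 3*h - 2
Before n := 3*val + j - 6: j + 3*val <= 3*h + 4
Then branch requires j + 3*val <= 3*h + 4; else branch requires 3*val <= h + 3*n + 10.
Before the if: ((p >= -6 && 2*j == 2*p - 1) ==> j + 3*val <= 3*h + 4) && ((!(p >= -6 && 2*j == 2*p - 1)) ==> 3*val <= h + 3*n + 10)
Before assert 2*val + 1 > h + n + 4 || val - 9 < 9: (2*val > h + n + 3 || val < 18) && ((p >= -6 && 2*j == 2*p - 1) ==> j + 3*val <= 3*h + 4) && ((!(p >= -6 && 2*j == 2*p - 1)) ==> 3*val <= h + 3*n + 10)
Answer: WP = (2*val > h + n + 3 || val < 18) && ((p >= -6 && 2*j == 2*p - 1) ==> j + 3*val <= 3*h + 4) && ((!(p >= -6 && 2*j == 2*p - 1)) ==> 3*val <= h + 3*n + 10)


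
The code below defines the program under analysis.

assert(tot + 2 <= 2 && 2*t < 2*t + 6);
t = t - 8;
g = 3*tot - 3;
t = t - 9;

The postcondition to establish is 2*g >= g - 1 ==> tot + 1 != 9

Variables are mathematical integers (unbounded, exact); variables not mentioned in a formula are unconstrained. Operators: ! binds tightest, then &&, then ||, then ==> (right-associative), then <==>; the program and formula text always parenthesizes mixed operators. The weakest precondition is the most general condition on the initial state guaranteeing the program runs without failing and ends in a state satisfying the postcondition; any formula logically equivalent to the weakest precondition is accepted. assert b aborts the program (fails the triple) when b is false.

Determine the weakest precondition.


Working backward. After the program, the postcondition 2*g >= g - 1 ==> tot + 1 != 9 must hold; in canonical form it is g >= -1 ==> tot != 8.
Before t := t - 9: g >= -1 ==> tot != 8
Before g := 3*tot - 3: 3*tot >= 2 ==> tot != 8
Before t := t - 8: 3*tot >= 2 ==> tot != 8
Before assert tot + 2 <= 2 && 2*t < 2*t + 6: tot <= 0 && (3*tot >= 2 ==> tot != 8)
Answer: WP = tot <= 0 && (3*tot >= 2 ==> tot != 8)


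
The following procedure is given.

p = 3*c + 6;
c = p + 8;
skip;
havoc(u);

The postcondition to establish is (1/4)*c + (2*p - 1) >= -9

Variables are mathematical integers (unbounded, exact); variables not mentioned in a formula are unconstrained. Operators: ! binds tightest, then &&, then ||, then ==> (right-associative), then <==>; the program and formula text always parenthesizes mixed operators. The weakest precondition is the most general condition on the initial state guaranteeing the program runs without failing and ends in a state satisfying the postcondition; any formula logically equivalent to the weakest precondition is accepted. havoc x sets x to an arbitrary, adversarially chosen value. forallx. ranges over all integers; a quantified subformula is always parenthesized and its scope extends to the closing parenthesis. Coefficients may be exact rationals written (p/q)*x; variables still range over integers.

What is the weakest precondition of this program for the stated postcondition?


Working backward. After the program, the postcondition (1/4)*c + (2*p - 1) >= -9 must hold; in canonical form it is (1/4)*c + 2*p >= -8.
Before havoc u: (1/4)*c + 2*p >= -8
Before skip: (1/4)*c + 2*p >= -8
Before c := p + 8: (9/4)*p >= -10
Before p := 3*c + 6: (27/4)*c >= -47/2
Answer: WP = (27/4)*c >= -47/2


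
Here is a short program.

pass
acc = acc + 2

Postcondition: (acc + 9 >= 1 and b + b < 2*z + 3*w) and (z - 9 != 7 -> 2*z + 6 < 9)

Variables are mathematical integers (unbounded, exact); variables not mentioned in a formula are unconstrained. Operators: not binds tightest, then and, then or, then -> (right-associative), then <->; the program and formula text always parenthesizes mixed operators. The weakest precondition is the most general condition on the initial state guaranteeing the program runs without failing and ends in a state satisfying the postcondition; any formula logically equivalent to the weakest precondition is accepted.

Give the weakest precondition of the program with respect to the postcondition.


Working backward. After the program, the postcondition (acc + 9 >= 1 and b + b < 2*z + 3*w) and (z - 9 != 7 -> 2*z + 6 < 9) must hold; in canonical form it is acc >= -8 and 2*b < 3*w + 2*z and (z != 16 -> 2*z < 3).
Before acc := acc + 2: acc >= -10 and 2*b < 3*w + 2*z and (z != 16 -> 2*z < 3)
Before skip: acc >= -10 and 2*b < 3*w + 2*z and (z != 16 -> 2*z < 3)
Answer: WP = acc >= -10 and 2*b < 3*w + 2*z and (z != 16 -> 2*z < 3)


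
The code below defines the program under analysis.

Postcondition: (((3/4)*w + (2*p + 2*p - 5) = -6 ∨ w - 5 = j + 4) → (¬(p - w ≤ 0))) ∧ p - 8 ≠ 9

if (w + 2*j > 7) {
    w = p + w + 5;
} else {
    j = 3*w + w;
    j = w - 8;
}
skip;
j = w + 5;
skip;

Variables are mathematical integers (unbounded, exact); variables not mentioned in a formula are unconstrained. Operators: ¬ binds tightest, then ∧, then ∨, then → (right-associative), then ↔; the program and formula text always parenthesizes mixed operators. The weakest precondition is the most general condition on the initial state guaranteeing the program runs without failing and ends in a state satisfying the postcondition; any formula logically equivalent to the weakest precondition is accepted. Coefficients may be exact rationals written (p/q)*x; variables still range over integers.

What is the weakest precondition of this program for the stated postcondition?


Working backward. After the program, the postcondition (((3/4)*w + (2*p + 2*p - 5) = -6 ∨ w - 5 = j + 4) → (¬(p - w ≤ 0))) ∧ p - 8 ≠ 9 must hold; in canonical form it is ((4*p + (3/4)*w = -1 ∨ w = j + 9) → (¬(p ≤ w))) ∧ p ≠ 17.
Before skip: ((4*p + (3/4)*w = -1 ∨ w = j + 9) → (¬(p ≤ w))) ∧ p ≠ 17
Before j := w + 5: (4*p + (3/4)*w = -1 → (¬(p ≤ w))) ∧ p ≠ 17
Before skip: (4*p + (3/4)*w = -1 → (¬(p ≤ w))) ∧ p ≠ 17
Then branch requires ((19/4)*p + (3/4)*w = -19/4 → (¬(w ≥ -5))) ∧ p ≠ 17; else branch requires (4*p + (3/4)*w = -1 → (¬(p ≤ w))) ∧ p ≠ 17.
Before the if: (2*j + w > 7 → (((19/4)*p + (3/4)*w = -19/4 → (¬(w ≥ -5))) ∧ p ≠ 17)) ∧ ((¬(2*j + w > 7)) → ((4*p + (3/4)*w = -1 → (¬(p ≤ w))) ∧ p ≠ 17))
Answer: WP = (2*j + w > 7 → (((19/4)*p + (3/4)*w = -19/4 → (¬(w ≥ -5))) ∧ p ≠ 17)) ∧ ((¬(2*j + w > 7)) → ((4*p + (3/4)*w = -1 → (¬(p ≤ w))) ∧ p ≠ 17))


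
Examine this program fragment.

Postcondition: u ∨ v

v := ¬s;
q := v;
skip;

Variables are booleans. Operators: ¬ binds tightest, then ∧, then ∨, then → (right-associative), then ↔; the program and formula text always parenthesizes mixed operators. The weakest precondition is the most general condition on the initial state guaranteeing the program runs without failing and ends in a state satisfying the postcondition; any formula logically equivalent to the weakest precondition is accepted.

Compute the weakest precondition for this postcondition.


Working backward. After the program, u ∨ v must hold.
Before skip: u ∨ v
Before q := v: u ∨ v
Before v := ¬s: u ∨ (¬s)
Answer: WP = u ∨ (¬s)


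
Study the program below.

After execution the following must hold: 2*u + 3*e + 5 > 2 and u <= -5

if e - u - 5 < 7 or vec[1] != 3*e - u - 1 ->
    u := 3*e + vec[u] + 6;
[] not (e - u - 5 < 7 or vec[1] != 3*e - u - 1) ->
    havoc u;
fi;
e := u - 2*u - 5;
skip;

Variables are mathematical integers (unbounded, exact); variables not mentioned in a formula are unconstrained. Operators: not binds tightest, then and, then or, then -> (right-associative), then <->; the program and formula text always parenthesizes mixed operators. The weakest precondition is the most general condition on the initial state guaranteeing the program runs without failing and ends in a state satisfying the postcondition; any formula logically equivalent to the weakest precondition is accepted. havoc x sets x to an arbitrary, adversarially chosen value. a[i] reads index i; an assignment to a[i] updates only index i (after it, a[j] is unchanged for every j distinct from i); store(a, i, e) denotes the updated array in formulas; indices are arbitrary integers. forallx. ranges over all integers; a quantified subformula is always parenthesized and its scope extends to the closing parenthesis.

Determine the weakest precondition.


Working backward. After the program, the postcondition 2*u + 3*e + 5 > 2 and u <= -5 must hold; in canonical form it is 3*e + 2*u > -3 and u <= -5.
Before skip: 3*e + 2*u > -3 and u <= -5
Before e := u - 2*u - 5: u < -12 and u <= -5
Then branch requires vec[u] + 3*e < -18 and vec[u] + 3*e <= -11; else branch requires forall u_1. (u_1 < -12 and u_1 <= -5).
Before the if: ((e < u + 12 or vec[1] + u != 3*e - 1) -> (vec[u] + 3*e < -18 and vec[u] + 3*e <= -11)) and ((not (e < u + 12 or vec[1] + u != 3*e - 1)) -> (forall u_1. (u_1 < -12 and u_1 <= -5)))
Answer: WP = ((e < u + 12 or vec[1] + u != 3*e - 1) -> (vec[u] + 3*e < -18 and vec[u] + 3*e <= -11)) and ((not (e < u + 12 or vec[1] + u != 3*e - 1)) -> (forall u_1. (u_1 < -12 and u_1 <= -5)))


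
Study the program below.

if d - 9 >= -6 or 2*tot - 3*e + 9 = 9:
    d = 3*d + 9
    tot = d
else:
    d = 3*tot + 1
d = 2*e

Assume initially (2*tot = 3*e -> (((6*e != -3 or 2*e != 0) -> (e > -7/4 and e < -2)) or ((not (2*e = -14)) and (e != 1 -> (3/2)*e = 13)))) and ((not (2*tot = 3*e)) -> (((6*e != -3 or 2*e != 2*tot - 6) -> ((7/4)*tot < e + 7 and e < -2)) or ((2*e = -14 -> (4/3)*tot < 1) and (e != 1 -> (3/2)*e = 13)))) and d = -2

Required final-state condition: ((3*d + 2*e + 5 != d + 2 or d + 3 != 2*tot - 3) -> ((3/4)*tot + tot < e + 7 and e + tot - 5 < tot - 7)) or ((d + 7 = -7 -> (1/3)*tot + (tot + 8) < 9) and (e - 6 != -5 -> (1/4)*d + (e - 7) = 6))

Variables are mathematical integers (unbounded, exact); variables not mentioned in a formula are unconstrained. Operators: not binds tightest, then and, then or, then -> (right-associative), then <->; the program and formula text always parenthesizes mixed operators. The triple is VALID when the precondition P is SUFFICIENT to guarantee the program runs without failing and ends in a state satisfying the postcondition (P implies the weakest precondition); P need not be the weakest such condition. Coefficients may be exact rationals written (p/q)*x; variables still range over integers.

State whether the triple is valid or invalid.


Working backward. After the program, the postcondition ((3*d + 2*e + 5 != d + 2 or d + 3 != 2*tot - 3) -> ((3/4)*tot + tot < e + 7 and e + tot - 5 < tot - 7)) or ((d + 7 = -7 -> (1/3)*tot + (tot + 8) < 9) and (e - 6 != -5 -> (1/4)*d + (e - 7) = 6)) must hold; in canonical form it is ((2*d + 2*e != -3 or d != 2*tot - 6) -> ((7/4)*tot < e + 7 and e < -2)) or ((d = -14 -> (4/3)*tot < 1) and (e != 1 -> (1/4)*d + e = 13)).
Before d := 2*e: ((6*e != -3 or 2*e != 2*tot - 6) -> ((7/4)*tot < e + 7 and e < -2)) or ((2*e = -14 -> (4/3)*tot < 1) and (e != 1 -> (3/2)*e = 13))
Then branch requires ((6*e != -3 or 2*e != 6*d + 12) -> ((21/4)*d < e - 35/4 and e < -2)) or ((2*e = -14 -> 4*d < -11) and (e != 1 -> (3/2)*e = 13)); else branch requires ((6*e != -3 or 2*e != 2*tot - 6) -> ((7/4)*tot < e + 7 and e < -2)) or ((2*e = -14 -> (4/3)*tot < 1) and (e != 1 -> (3/2)*e = 13)).
Before the if: ((d >= 3 or 2*tot = 3*e) -> (((6*e != -3 or 2*e != 6*d + 12) -> ((21/4)*d < e - 35/4 and e < -2)) or ((2*e = -14 -> 4*d < -11) and (e != 1 -> (3/2)*e = 13)))) and ((not (d >= 3 or 2*tot = 3*e)) -> (((6*e != -3 or 2*e != 2*tot - 6) -> ((7/4)*tot < e + 7 and e < -2)) or ((2*e = -14 -> (4/3)*tot < 1) and (e != 1 -> (3/2)*e = 13))))
The weakest precondition is ((d >= 3 or 2*tot = 3*e) -> (((6*e != -3 or 2*e != 6*d + 12) -> ((21/4)*d < e - 35/4 and e < -2)) or ((2*e = -14 -> 4*d < -11) and (e != 1 -> (3/2)*e = 13)))) and ((not (d >= 3 or 2*tot = 3*e)) -> (((6*e != -3 or 2*e != 2*tot - 6) -> ((7/4)*tot < e + 7 and e < -2)) or ((2*e = -14 -> (4/3)*tot < 1) and (e != 1 -> (3/2)*e = 13)))).
Check whether (2*tot = 3*e -> (((6*e != -3 or 2*e != 0) -> (e > -7/4 and e < -2)) or ((not (2*e = -14)) and (e != 1 -> (3/2)*e = 13)))) and ((not (2*tot = 3*e)) -> (((6*e != -3 or 2*e != 2*tot - 6) -> ((7/4)*tot < e + 7 and e < -2)) or ((2*e = -14 -> (4/3)*tot < 1) and (e != 1 -> (3/2)*e = 13)))) and d = -2 implies it.
Every state satisfying the precondition satisfies the weakest precondition: the implication holds.
Answer: valid


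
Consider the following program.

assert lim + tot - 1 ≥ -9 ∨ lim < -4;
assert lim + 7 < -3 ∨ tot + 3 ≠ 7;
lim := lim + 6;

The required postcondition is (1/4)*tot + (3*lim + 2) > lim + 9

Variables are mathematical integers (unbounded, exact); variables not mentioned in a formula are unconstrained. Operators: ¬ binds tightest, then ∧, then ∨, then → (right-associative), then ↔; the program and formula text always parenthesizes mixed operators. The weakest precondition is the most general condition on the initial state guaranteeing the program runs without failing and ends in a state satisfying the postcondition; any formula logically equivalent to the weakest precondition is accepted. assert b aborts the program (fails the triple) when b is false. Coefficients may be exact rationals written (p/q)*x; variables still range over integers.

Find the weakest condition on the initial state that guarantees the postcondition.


Working backward. After the program, the postcondition (1/4)*tot + (3*lim + 2) > lim + 9 must hold; in canonical form it is 2*lim + (1/4)*tot > 7.
Before lim := lim + 6: 2*lim + (1/4)*tot > -5
Before assert lim + 7 < -3 ∨ tot + 3 ≠ 7: (lim < -10 ∨ tot ≠ 4) ∧ 2*lim + (1/4)*tot > -5
Before assert lim + tot - 1 ≥ -9 ∨ lim < -4: (lim + tot ≥ -8 ∨ lim < -4) ∧ (lim < -10 ∨ tot ≠ 4) ∧ 2*lim + (1/4)*tot > -5
Answer: WP = (lim + tot ≥ -8 ∨ lim < -4) ∧ (lim < -10 ∨ tot ≠ 4) ∧ 2*lim + (1/4)*tot > -5


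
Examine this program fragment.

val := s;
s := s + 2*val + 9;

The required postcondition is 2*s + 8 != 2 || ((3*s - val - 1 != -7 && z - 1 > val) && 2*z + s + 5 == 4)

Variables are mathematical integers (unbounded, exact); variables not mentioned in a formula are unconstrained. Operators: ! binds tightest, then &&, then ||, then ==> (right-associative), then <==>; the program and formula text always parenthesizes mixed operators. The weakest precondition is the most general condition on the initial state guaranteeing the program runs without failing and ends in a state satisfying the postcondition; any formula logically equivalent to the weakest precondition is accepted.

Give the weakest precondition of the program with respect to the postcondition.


Working backward. After the program, the postcondition 2*s + 8 != 2 || ((3*s - val - 1 != -7 && z - 1 > val) && 2*z + s + 5 == 4) must hold; in canonical form it is 2*s != -6 || (3*s != val - 6 && z > val + 1 && s + 2*z == -1).
Before s := s + 2*val + 9: 2*s + 4*val != -24 || (3*s + 5*val != -33 && z > val + 1 && s + 2*val + 2*z == -10)
Before val := s: 6*s != -24 || (8*s != -33 && z > s + 1 && 3*s + 2*z == -10)
Answer: WP = 6*s != -24 || (8*s != -33 && z > s + 1 && 3*s + 2*z == -10)


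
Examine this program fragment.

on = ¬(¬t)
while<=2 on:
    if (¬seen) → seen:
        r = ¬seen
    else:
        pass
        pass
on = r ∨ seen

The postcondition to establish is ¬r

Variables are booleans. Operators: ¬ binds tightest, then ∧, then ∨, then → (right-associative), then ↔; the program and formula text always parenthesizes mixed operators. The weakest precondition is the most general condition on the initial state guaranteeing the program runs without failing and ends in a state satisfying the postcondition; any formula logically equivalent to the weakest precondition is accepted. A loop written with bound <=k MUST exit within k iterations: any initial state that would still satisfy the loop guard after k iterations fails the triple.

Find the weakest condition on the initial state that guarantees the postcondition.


Working backward. After the program, ¬r must hold.
Before on := r ∨ seen: ¬r
Before the loop (bound <=2), unroll the exhaustion recursion (WP_0 = exit-now case; WP_j = one more guarded iteration, up to j = 2):
  WP_0: (¬on) ∧ (¬r)
  WP_1: (on → ((((¬seen) → seen) → ((¬on) ∧ seen)) ∧ ((¬((¬seen) → seen)) → ((¬on) ∧ (¬r))))) ∧ ((¬on) → (¬r))
  WP_2: (on → ((((¬seen) → seen) → ((on → ((((¬seen) → seen) → ((¬on) ∧ seen)) ∧ ((¬((¬seen) → seen)) → ((¬on) ∧ seen)))) ∧ ((¬on) → seen))) ∧ ((¬((¬seen) → seen)) → ((on → ((((¬seen) → seen) → ((¬on) ∧ seen)) ∧ ((¬((¬seen) → seen)) → ((¬on) ∧ (¬r))))) ∧ ((¬on) → (¬r)))))) ∧ ((¬on) → (¬r))
So before the loop: (on → ((((¬seen) → seen) → ((on → ((((¬seen) → seen) → ((¬on) ∧ seen)) ∧ ((¬((¬seen) → seen)) → ((¬on) ∧ seen)))) ∧ ((¬on) → seen))) ∧ ((¬((¬seen) → seen)) → ((on → ((((¬seen) → seen) → ((¬on) ∧ seen)) ∧ ((¬((¬seen) → seen)) → ((¬on) ∧ (¬r))))) ∧ ((¬on) → (¬r)))))) ∧ ((¬on) → (¬r))
Before on := ¬(¬t): (t → ((((¬seen) → seen) → ((t → ((((¬seen) → seen) → ((¬t) ∧ seen)) ∧ ((¬((¬seen) → seen)) → ((¬t) ∧ seen)))) ∧ ((¬t) → seen))) ∧ ((¬((¬seen) → seen)) → ((t → ((((¬seen) → seen) → ((¬t) ∧ seen)) ∧ ((¬((¬seen) → seen)) → ((¬t) ∧ (¬r))))) ∧ ((¬t) → (¬r)))))) ∧ ((¬t) → (¬r))
Answer: WP = (t → ((((¬seen) → seen) → ((t → ((((¬seen) → seen) → ((¬t) ∧ seen)) ∧ ((¬((¬seen) → seen)) → ((¬t) ∧ seen)))) ∧ ((¬t) → seen))) ∧ ((¬((¬seen) → seen)) → ((t → ((((¬seen) → seen) → ((¬t) ∧ seen)) ∧ ((¬((¬seen) → seen)) → ((¬t) ∧ (¬r))))) ∧ ((¬t) → (¬r)))))) ∧ ((¬t) → (¬r))


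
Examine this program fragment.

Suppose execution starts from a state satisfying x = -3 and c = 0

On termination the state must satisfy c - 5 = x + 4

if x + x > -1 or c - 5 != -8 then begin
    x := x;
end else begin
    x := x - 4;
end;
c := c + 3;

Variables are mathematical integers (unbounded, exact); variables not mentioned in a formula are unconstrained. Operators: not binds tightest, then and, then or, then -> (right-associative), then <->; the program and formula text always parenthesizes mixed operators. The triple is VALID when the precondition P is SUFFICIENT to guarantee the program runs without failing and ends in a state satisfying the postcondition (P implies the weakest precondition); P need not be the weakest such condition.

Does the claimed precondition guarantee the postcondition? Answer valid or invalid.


Working backward. After the program, the postcondition c - 5 = x + 4 must hold; in canonical form it is c = x + 9.
Before c := c + 3: c = x + 6
Then branch requires c = x + 6; else branch requires c = x + 2.
Before the if: ((2*x > -1 or c != -3) -> c = x + 6) and ((not (2*x > -1 or c != -3)) -> c = x + 2)
The weakest precondition is ((2*x > -1 or c != -3) -> c = x + 6) and ((not (2*x > -1 or c != -3)) -> c = x + 2).
Check whether x = -3 and c = 0 implies it.
Countermodel: at the initial state c = 0, x = -3, the precondition holds but the weakest precondition fails.
Answer: invalid
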